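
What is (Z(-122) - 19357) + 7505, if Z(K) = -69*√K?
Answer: -11852 - 69*I*√122 ≈ -11852.0 - 762.13*I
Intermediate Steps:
(Z(-122) - 19357) + 7505 = (-69*I*√122 - 19357) + 7505 = (-19357 - 69*I*√122) + 7505 = -11852 - 69*I*√122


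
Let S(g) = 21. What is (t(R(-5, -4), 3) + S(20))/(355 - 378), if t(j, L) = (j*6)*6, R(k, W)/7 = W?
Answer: 987/23 ≈ 42.913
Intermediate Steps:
R(k, W) = 7*W
t(j, L) = 36*j (t(j, L) = (6*j)*6 = 36*j)
(t(R(-5, -4), 3) + S(20))/(355 - 378) = (36*(7*(-4)) + 21)/(355 - 378) = (36*(-28) + 21)/(-23) = (-1008 + 21)*(-1/23) = -987*(-1/23) = 987/23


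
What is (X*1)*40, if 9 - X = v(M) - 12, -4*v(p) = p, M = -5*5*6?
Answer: -660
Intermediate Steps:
M = -150 (M = -25*6 = -150)
v(p) = -p/4
X = -33/2 (X = 9 - (-¼*(-150) - 12) = 9 - (75/2 - 12) = 9 - 1*51/2 = 9 - 51/2 = -33/2 ≈ -16.500)
(X*1)*40 = -33/2*1*40 = -33/2*40 = -660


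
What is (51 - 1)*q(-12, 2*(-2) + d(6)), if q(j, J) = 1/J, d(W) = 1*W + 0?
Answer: 25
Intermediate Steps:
d(W) = W (d(W) = W + 0 = W)
(51 - 1)*q(-12, 2*(-2) + d(6)) = (51 - 1)/(2*(-2) + 6) = 50/(-4 + 6) = 50/2 = 50*(½) = 25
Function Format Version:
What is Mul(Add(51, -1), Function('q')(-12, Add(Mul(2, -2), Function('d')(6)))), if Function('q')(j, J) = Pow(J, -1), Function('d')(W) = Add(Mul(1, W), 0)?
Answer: 25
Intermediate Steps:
Function('d')(W) = W (Function('d')(W) = Add(W, 0) = W)
Mul(Add(51, -1), Function('q')(-12, Add(Mul(2, -2), Function('d')(6)))) = Mul(Add(51, -1), Pow(Add(Mul(2, -2), 6), -1)) = Mul(50, Pow(Add(-4, 6), -1)) = Mul(50, Pow(2, -1)) = Mul(50, Rational(1, 2)) = 25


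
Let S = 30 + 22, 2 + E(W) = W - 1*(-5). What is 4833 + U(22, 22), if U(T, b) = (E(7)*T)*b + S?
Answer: 9725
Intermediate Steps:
E(W) = 3 + W (E(W) = -2 + (W - 1*(-5)) = -2 + (W + 5) = -2 + (5 + W) = 3 + W)
S = 52
U(T, b) = 52 + 10*T*b (U(T, b) = ((3 + 7)*T)*b + 52 = (10*T)*b + 52 = 10*T*b + 52 = 52 + 10*T*b)
4833 + U(22, 22) = 4833 + (52 + 10*22*22) = 4833 + (52 + 4840) = 4833 + 4892 = 9725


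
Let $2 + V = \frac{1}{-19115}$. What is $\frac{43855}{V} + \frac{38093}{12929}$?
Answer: $- \frac{10836773420442}{494288599} \approx -21924.0$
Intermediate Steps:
$V = - \frac{38231}{19115}$ ($V = -2 + \frac{1}{-19115} = -2 - \frac{1}{19115} = - \frac{38231}{19115} \approx -2.0001$)
$\frac{43855}{V} + \frac{38093}{12929} = \frac{43855}{- \frac{38231}{19115}} + \frac{38093}{12929} = 43855 \left(- \frac{19115}{38231}\right) + 38093 \cdot \frac{1}{12929} = - \frac{838288325}{38231} + \frac{38093}{12929} = - \frac{10836773420442}{494288599}$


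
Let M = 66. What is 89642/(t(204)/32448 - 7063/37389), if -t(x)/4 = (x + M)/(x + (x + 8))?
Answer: -1885061004642816/3974139721 ≈ -4.7433e+5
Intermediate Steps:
t(x) = -4*(66 + x)/(8 + 2*x) (t(x) = -4*(x + 66)/(x + (x + 8)) = -4*(66 + x)/(x + (8 + x)) = -4*(66 + x)/(8 + 2*x))
89642/(t(204)/32448 - 7063/37389) = 89642/((2*(-66 - 1*204)/(4 + 204))/32448 - 7063/37389) = 89642/((2*(-66 - 204)/208)*(1/32448) - 7063*1/37389) = 89642/((2*(1/208)*(-270))*(1/32448) - 7063/37389) = 89642/(-135/52*1/32448 - 7063/37389) = 89642/(-45/562432 - 7063/37389) = 89642/(-3974139721/21028770048) = 89642*(-21028770048/3974139721) = -1885061004642816/3974139721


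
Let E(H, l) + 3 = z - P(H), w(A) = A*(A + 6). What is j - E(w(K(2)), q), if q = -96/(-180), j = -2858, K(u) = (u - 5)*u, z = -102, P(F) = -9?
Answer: -2762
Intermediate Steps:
K(u) = u*(-5 + u) (K(u) = (-5 + u)*u = u*(-5 + u))
w(A) = A*(6 + A)
q = 8/15 (q = -96*(-1/180) = 8/15 ≈ 0.53333)
E(H, l) = -96 (E(H, l) = -3 + (-102 - 1*(-9)) = -3 + (-102 + 9) = -3 - 93 = -96)
j - E(w(K(2)), q) = -2858 - 1*(-96) = -2858 + 96 = -2762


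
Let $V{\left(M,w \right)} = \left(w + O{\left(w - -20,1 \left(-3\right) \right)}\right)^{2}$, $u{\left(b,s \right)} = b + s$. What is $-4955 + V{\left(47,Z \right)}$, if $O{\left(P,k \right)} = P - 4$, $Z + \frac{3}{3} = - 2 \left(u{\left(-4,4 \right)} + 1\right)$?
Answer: $-4855$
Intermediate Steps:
$Z = -3$ ($Z = -1 - 2 \left(\left(-4 + 4\right) + 1\right) = -1 - 2 \left(0 + 1\right) = -1 - 2 = -3$)
$O{\left(P,k \right)} = -4 + P$
$V{\left(M,w \right)} = \left(16 + 2 w\right)^{2}$ ($V{\left(M,w \right)} = \left(w + \left(-4 + \left(w - -20\right)\right)\right)^{2} = \left(w + \left(-4 + \left(w + 20\right)\right)\right)^{2} = \left(w + \left(-4 + \left(20 + w\right)\right)\right)^{2} = \left(w + \left(16 + w\right)\right)^{2} = \left(16 + 2 w\right)^{2}$)
$-4955 + V{\left(47,Z \right)} = -4955 + 4 \left(8 - 3\right)^{2} = -4955 + 4 \cdot 5^{2} = -4955 + 4 \cdot 25 = -4955 + 100 = -4855$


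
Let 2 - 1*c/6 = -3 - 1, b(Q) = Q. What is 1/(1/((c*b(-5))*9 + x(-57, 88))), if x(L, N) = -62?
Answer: -1682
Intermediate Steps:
c = 36 (c = 12 - 6*(-3 - 1) = 12 - 6*(-4) = 12 + 24 = 36)
1/(1/((c*b(-5))*9 + x(-57, 88))) = 1/(1/((36*(-5))*9 - 62)) = 1/(1/(-180*9 - 62)) = 1/(1/(-1620 - 62)) = 1/(1/(-1682)) = 1/(-1/1682) = -1682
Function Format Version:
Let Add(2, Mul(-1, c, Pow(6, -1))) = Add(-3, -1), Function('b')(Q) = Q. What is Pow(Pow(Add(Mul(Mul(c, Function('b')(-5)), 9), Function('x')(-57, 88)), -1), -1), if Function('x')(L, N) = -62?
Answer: -1682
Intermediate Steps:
c = 36 (c = Add(12, Mul(-6, Add(-3, -1))) = Add(12, Mul(-6, -4)) = Add(12, 24) = 36)
Pow(Pow(Add(Mul(Mul(c, Function('b')(-5)), 9), Function('x')(-57, 88)), -1), -1) = Pow(Pow(Add(Mul(Mul(36, -5), 9), -62), -1), -1) = Pow(Pow(Add(Mul(-180, 9), -62), -1), -1) = Pow(Pow(Add(-1620, -62), -1), -1) = Pow(Pow(-1682, -1), -1) = Pow(Rational(-1, 1682), -1) = -1682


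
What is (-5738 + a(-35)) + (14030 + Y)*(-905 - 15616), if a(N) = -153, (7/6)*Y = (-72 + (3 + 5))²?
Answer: -2028588743/7 ≈ -2.8980e+8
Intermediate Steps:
Y = 24576/7 (Y = 6*(-72 + (3 + 5))²/7 = 6*(-72 + 8)²/7 = (6/7)*(-64)² = (6/7)*4096 = 24576/7 ≈ 3510.9)
(-5738 + a(-35)) + (14030 + Y)*(-905 - 15616) = (-5738 - 153) + (14030 + 24576/7)*(-905 - 15616) = -5891 + (122786/7)*(-16521) = -5891 - 2028547506/7 = -2028588743/7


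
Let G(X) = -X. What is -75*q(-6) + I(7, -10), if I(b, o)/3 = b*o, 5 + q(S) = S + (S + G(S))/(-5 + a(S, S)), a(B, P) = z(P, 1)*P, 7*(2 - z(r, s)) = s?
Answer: 615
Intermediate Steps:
z(r, s) = 2 - s/7
a(B, P) = 13*P/7 (a(B, P) = (2 - ⅐*1)*P = (2 - ⅐)*P = 13*P/7)
q(S) = -5 + S (q(S) = -5 + (S + (S - S)/(-5 + 13*S/7)) = -5 + (S + 0/(-5 + 13*S/7)) = -5 + (S + 0) = -5 + S)
I(b, o) = 3*b*o (I(b, o) = 3*(b*o) = 3*b*o)
-75*q(-6) + I(7, -10) = -75*(-5 - 6) + 3*7*(-10) = -75*(-11) - 210 = 825 - 210 = 615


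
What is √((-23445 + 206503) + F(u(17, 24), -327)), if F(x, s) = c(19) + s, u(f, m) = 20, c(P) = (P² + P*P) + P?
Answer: 4*√11467 ≈ 428.34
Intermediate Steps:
c(P) = P + 2*P² (c(P) = (P² + P²) + P = 2*P² + P = P + 2*P²)
F(x, s) = 741 + s (F(x, s) = 19*(1 + 2*19) + s = 19*(1 + 38) + s = 19*39 + s = 741 + s)
√((-23445 + 206503) + F(u(17, 24), -327)) = √((-23445 + 206503) + (741 - 327)) = √(183058 + 414) = √183472 = 4*√11467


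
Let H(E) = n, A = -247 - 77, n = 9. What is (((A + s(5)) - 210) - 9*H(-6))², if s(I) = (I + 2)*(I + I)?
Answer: 297025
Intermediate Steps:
A = -324
H(E) = 9
s(I) = 2*I*(2 + I) (s(I) = (2 + I)*(2*I) = 2*I*(2 + I))
(((A + s(5)) - 210) - 9*H(-6))² = (((-324 + 2*5*(2 + 5)) - 210) - 9*9)² = (((-324 + 2*5*7) - 210) - 81)² = (((-324 + 70) - 210) - 81)² = ((-254 - 210) - 81)² = (-464 - 81)² = (-545)² = 297025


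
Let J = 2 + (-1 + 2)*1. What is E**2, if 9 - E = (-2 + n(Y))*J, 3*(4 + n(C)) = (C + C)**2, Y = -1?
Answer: 529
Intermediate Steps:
n(C) = -4 + 4*C**2/3 (n(C) = -4 + (C + C)**2/3 = -4 + (2*C)**2/3 = -4 + (4*C**2)/3 = -4 + 4*C**2/3)
J = 3 (J = 2 + 1*1 = 2 + 1 = 3)
E = 23 (E = 9 - (-2 + (-4 + (4/3)*(-1)**2))*3 = 9 - (-2 + (-4 + (4/3)*1))*3 = 9 - (-2 + (-4 + 4/3))*3 = 9 - (-2 - 8/3)*3 = 9 - (-14)*3/3 = 9 - 1*(-14) = 9 + 14 = 23)
E**2 = 23**2 = 529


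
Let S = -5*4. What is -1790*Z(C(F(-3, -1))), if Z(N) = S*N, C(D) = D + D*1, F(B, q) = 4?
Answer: 286400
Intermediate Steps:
S = -20
C(D) = 2*D (C(D) = D + D = 2*D)
Z(N) = -20*N
-1790*Z(C(F(-3, -1))) = -(-35800)*2*4 = -(-35800)*8 = -1790*(-160) = 286400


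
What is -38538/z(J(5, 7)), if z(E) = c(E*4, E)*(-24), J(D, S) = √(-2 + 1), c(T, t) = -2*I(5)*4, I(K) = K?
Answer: -6423/160 ≈ -40.144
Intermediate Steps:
c(T, t) = -40 (c(T, t) = -2*5*4 = -10*4 = -40)
J(D, S) = I (J(D, S) = √(-1) = I)
z(E) = 960 (z(E) = -40*(-24) = 960)
-38538/z(J(5, 7)) = -38538/960 = -38538*1/960 = -6423/160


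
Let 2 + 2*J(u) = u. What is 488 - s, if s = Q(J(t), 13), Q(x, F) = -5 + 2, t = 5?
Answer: 491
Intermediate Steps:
J(u) = -1 + u/2
Q(x, F) = -3
s = -3
488 - s = 488 - 1*(-3) = 488 + 3 = 491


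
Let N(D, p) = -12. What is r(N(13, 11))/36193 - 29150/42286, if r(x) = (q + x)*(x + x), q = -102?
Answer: -469665727/765228599 ≈ -0.61376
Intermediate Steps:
r(x) = 2*x*(-102 + x) (r(x) = (-102 + x)*(x + x) = (-102 + x)*(2*x) = 2*x*(-102 + x))
r(N(13, 11))/36193 - 29150/42286 = (2*(-12)*(-102 - 12))/36193 - 29150/42286 = (2*(-12)*(-114))*(1/36193) - 29150*1/42286 = 2736*(1/36193) - 14575/21143 = 2736/36193 - 14575/21143 = -469665727/765228599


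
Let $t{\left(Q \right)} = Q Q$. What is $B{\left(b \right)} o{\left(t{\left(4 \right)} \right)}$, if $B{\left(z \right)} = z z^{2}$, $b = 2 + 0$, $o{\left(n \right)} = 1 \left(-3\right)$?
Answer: $-24$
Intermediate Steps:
$t{\left(Q \right)} = Q^{2}$
$o{\left(n \right)} = -3$
$b = 2$
$B{\left(z \right)} = z^{3}$
$B{\left(b \right)} o{\left(t{\left(4 \right)} \right)} = 2^{3} \left(-3\right) = 8 \left(-3\right) = -24$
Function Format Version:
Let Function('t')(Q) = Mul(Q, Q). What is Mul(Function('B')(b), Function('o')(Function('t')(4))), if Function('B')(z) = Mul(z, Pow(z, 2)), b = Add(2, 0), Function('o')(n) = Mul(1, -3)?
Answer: -24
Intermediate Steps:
Function('t')(Q) = Pow(Q, 2)
Function('o')(n) = -3
b = 2
Function('B')(z) = Pow(z, 3)
Mul(Function('B')(b), Function('o')(Function('t')(4))) = Mul(Pow(2, 3), -3) = Mul(8, -3) = -24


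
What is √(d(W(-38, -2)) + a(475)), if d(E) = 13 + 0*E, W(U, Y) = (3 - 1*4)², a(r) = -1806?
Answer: I*√1793 ≈ 42.344*I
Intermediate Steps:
W(U, Y) = 1 (W(U, Y) = (3 - 4)² = (-1)² = 1)
d(E) = 13 (d(E) = 13 + 0 = 13)
√(d(W(-38, -2)) + a(475)) = √(13 - 1806) = √(-1793) = I*√1793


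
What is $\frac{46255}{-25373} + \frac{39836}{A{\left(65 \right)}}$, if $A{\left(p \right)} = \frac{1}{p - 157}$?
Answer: $- \frac{92989858431}{25373} \approx -3.6649 \cdot 10^{6}$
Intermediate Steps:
$A{\left(p \right)} = \frac{1}{-157 + p}$
$\frac{46255}{-25373} + \frac{39836}{A{\left(65 \right)}} = \frac{46255}{-25373} + \frac{39836}{\frac{1}{-157 + 65}} = 46255 \left(- \frac{1}{25373}\right) + \frac{39836}{\frac{1}{-92}} = - \frac{46255}{25373} + \frac{39836}{- \frac{1}{92}} = - \frac{46255}{25373} + 39836 \left(-92\right) = - \frac{46255}{25373} - 3664912 = - \frac{92989858431}{25373}$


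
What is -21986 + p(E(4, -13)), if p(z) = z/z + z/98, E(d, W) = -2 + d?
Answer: -1077264/49 ≈ -21985.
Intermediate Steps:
p(z) = 1 + z/98 (p(z) = 1 + z*(1/98) = 1 + z/98)
-21986 + p(E(4, -13)) = -21986 + (1 + (-2 + 4)/98) = -21986 + (1 + (1/98)*2) = -21986 + (1 + 1/49) = -21986 + 50/49 = -1077264/49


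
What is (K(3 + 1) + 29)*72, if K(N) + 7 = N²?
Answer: 2736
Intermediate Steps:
K(N) = -7 + N²
(K(3 + 1) + 29)*72 = ((-7 + (3 + 1)²) + 29)*72 = ((-7 + 4²) + 29)*72 = ((-7 + 16) + 29)*72 = (9 + 29)*72 = 38*72 = 2736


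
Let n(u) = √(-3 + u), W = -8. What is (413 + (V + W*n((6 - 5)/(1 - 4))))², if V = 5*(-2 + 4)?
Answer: 536147/3 - 2256*I*√30 ≈ 1.7872e+5 - 12357.0*I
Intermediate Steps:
V = 10 (V = 5*2 = 10)
(413 + (V + W*n((6 - 5)/(1 - 4))))² = (413 + (10 - 8*√(-3 + (6 - 5)/(1 - 4))))² = (413 + (10 - 8*√(-3 + 1/(-3))))² = (413 + (10 - 8*√(-3 + 1*(-⅓))))² = (413 + (10 - 8*√(-3 - ⅓)))² = (413 + (10 - 8*I*√30/3))² = (423 - 8*I*√30/3)²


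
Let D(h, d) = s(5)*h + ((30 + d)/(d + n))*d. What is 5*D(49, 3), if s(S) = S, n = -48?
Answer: 1214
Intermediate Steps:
D(h, d) = 5*h + d*(30 + d)/(-48 + d) (D(h, d) = 5*h + ((30 + d)/(d - 48))*d = 5*h + ((30 + d)/(-48 + d))*d = 5*h + d*(30 + d)/(-48 + d))
5*D(49, 3) = 5*((3**2 - 240*49 + 30*3 + 5*3*49)/(-48 + 3)) = 5*((9 - 11760 + 90 + 735)/(-45)) = 5*(-1/45*(-10926)) = 5*(1214/5) = 1214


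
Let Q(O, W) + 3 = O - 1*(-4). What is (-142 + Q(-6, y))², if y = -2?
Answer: 21609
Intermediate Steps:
Q(O, W) = 1 + O (Q(O, W) = -3 + (O - 1*(-4)) = -3 + (O + 4) = -3 + (4 + O) = 1 + O)
(-142 + Q(-6, y))² = (-142 + (1 - 6))² = (-142 - 5)² = (-147)² = 21609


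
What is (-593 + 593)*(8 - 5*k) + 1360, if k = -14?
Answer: 1360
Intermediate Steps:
(-593 + 593)*(8 - 5*k) + 1360 = (-593 + 593)*(8 - 5*(-14)) + 1360 = 0*(8 + 70) + 1360 = 0*78 + 1360 = 0 + 1360 = 1360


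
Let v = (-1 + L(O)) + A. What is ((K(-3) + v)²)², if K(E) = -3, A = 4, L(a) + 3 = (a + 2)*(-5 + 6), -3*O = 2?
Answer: 625/81 ≈ 7.7160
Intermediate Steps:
O = -⅔ (O = -⅓*2 = -⅔ ≈ -0.66667)
L(a) = -1 + a (L(a) = -3 + (a + 2)*(-5 + 6) = -3 + (2 + a)*1 = -3 + (2 + a) = -1 + a)
v = 4/3 (v = (-1 + (-1 - ⅔)) + 4 = (-1 - 5/3) + 4 = -8/3 + 4 = 4/3 ≈ 1.3333)
((K(-3) + v)²)² = ((-3 + 4/3)²)² = ((-5/3)²)² = (25/9)² = 625/81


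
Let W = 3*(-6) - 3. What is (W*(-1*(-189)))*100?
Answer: -396900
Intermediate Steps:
W = -21 (W = -18 - 3 = -21)
(W*(-1*(-189)))*100 = -(-21)*(-189)*100 = -21*189*100 = -3969*100 = -396900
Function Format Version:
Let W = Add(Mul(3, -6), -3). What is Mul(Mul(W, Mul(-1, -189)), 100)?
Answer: -396900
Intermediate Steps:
W = -21 (W = Add(-18, -3) = -21)
Mul(Mul(W, Mul(-1, -189)), 100) = Mul(Mul(-21, Mul(-1, -189)), 100) = Mul(Mul(-21, 189), 100) = Mul(-3969, 100) = -396900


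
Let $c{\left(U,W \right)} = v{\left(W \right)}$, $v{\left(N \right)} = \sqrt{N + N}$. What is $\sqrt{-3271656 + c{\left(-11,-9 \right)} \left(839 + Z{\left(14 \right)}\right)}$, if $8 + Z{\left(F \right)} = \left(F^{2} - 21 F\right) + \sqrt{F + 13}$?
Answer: $\sqrt{3} \sqrt{-1090552 + i \sqrt{2} \left(733 + 3 \sqrt{3}\right)} \approx 0.86575 + 1808.8 i$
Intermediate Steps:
$v{\left(N \right)} = \sqrt{2} \sqrt{N}$ ($v{\left(N \right)} = \sqrt{2 N} = \sqrt{2} \sqrt{N}$)
$Z{\left(F \right)} = -8 + F^{2} + \sqrt{13 + F} - 21 F$ ($Z{\left(F \right)} = -8 + \left(\left(F^{2} - 21 F\right) + \sqrt{F + 13}\right) = -8 + \left(\left(F^{2} - 21 F\right) + \sqrt{13 + F}\right) = -8 + \left(F^{2} + \sqrt{13 + F} - 21 F\right) = -8 + F^{2} + \sqrt{13 + F} - 21 F$)
$c{\left(U,W \right)} = \sqrt{2} \sqrt{W}$
$\sqrt{-3271656 + c{\left(-11,-9 \right)} \left(839 + Z{\left(14 \right)}\right)} = \sqrt{-3271656 + \sqrt{2} \sqrt{-9} \left(839 + \left(-8 + 14^{2} + \sqrt{13 + 14} - 294\right)\right)} = \sqrt{-3271656 + \sqrt{2} \cdot 3 i \left(839 + \left(-8 + 196 + \sqrt{27} - 294\right)\right)} = \sqrt{-3271656 + 3 i \sqrt{2} \left(839 + \left(-8 + 196 + 3 \sqrt{3} - 294\right)\right)} = \sqrt{-3271656 + 3 i \sqrt{2} \left(839 - \left(106 - 3 \sqrt{3}\right)\right)} = \sqrt{-3271656 + 3 i \sqrt{2} \left(733 + 3 \sqrt{3}\right)}$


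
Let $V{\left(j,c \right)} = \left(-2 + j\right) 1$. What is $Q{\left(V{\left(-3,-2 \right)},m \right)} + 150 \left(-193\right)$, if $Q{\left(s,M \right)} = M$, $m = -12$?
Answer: $-28962$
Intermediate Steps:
$V{\left(j,c \right)} = -2 + j$
$Q{\left(V{\left(-3,-2 \right)},m \right)} + 150 \left(-193\right) = -12 + 150 \left(-193\right) = -12 - 28950 = -28962$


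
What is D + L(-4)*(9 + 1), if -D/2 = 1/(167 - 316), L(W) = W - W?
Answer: 2/149 ≈ 0.013423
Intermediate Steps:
L(W) = 0
D = 2/149 (D = -2/(167 - 316) = -2/(-149) = -2*(-1/149) = 2/149 ≈ 0.013423)
D + L(-4)*(9 + 1) = 2/149 + 0*(9 + 1) = 2/149 + 0*10 = 2/149 + 0 = 2/149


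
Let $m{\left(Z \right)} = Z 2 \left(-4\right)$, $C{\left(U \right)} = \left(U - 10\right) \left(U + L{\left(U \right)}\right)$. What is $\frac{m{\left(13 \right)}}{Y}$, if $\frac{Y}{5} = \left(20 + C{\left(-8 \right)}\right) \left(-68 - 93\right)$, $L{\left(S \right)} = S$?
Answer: $\frac{26}{61985} \approx 0.00041946$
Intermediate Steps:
$C{\left(U \right)} = 2 U \left(-10 + U\right)$ ($C{\left(U \right)} = \left(U - 10\right) \left(U + U\right) = \left(-10 + U\right) 2 U = 2 U \left(-10 + U\right)$)
$Y = -247940$ ($Y = 5 \left(20 + 2 \left(-8\right) \left(-10 - 8\right)\right) \left(-68 - 93\right) = 5 \left(20 + 2 \left(-8\right) \left(-18\right)\right) \left(-161\right) = 5 \left(20 + 288\right) \left(-161\right) = 5 \cdot 308 \left(-161\right) = 5 \left(-49588\right) = -247940$)
$m{\left(Z \right)} = - 8 Z$ ($m{\left(Z \right)} = 2 Z \left(-4\right) = - 8 Z$)
$\frac{m{\left(13 \right)}}{Y} = \frac{\left(-8\right) 13}{-247940} = \left(-104\right) \left(- \frac{1}{247940}\right) = \frac{26}{61985}$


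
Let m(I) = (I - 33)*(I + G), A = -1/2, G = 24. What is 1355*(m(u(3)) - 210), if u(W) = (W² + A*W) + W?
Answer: -5345475/4 ≈ -1.3364e+6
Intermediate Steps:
A = -½ (A = -1*½ = -½ ≈ -0.50000)
u(W) = W² + W/2 (u(W) = (W² - W/2) + W = W² + W/2)
m(I) = (-33 + I)*(24 + I) (m(I) = (I - 33)*(I + 24) = (-33 + I)*(24 + I))
1355*(m(u(3)) - 210) = 1355*((-792 + (3*(½ + 3))² - 27*(½ + 3)) - 210) = 1355*((-792 + (3*(7/2))² - 27*7/2) - 210) = 1355*((-792 + (21/2)² - 9*21/2) - 210) = 1355*((-792 + 441/4 - 189/2) - 210) = 1355*(-3105/4 - 210) = 1355*(-3945/4) = -5345475/4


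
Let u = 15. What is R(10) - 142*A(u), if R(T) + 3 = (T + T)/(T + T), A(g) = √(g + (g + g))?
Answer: -2 - 426*√5 ≈ -954.56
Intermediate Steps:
A(g) = √3*√g (A(g) = √(g + 2*g) = √(3*g) = √3*√g)
R(T) = -2 (R(T) = -3 + (T + T)/(T + T) = -3 + (2*T)/((2*T)) = -3 + (2*T)*(1/(2*T)) = -3 + 1 = -2)
R(10) - 142*A(u) = -2 - 142*√3*√15 = -2 - 426*√5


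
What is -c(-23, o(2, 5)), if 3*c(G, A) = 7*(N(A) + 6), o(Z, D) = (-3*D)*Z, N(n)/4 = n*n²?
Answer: 251986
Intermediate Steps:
N(n) = 4*n³ (N(n) = 4*(n*n²) = 4*n³)
o(Z, D) = -3*D*Z
c(G, A) = 14 + 28*A³/3 (c(G, A) = (7*(4*A³ + 6))/3 = (7*(6 + 4*A³))/3 = (42 + 28*A³)/3 = 14 + 28*A³/3)
-c(-23, o(2, 5)) = -(14 + 28*(-3*5*2)³/3) = -(14 + (28/3)*(-30)³) = -(14 + (28/3)*(-27000)) = -(14 - 252000) = -1*(-251986) = 251986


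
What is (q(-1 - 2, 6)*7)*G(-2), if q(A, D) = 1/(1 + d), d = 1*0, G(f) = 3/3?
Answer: 7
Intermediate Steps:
G(f) = 1 (G(f) = 3*(⅓) = 1)
d = 0
q(A, D) = 1 (q(A, D) = 1/(1 + 0) = 1/1 = 1)
(q(-1 - 2, 6)*7)*G(-2) = (1*7)*1 = 7*1 = 7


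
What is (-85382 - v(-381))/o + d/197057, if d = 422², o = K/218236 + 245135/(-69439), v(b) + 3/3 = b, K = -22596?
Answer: 7932451825456951073/339100153276304 ≈ 23393.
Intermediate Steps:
v(b) = -1 + b
o = -13766581376/3788522401 (o = -22596/218236 + 245135/(-69439) = -22596*1/218236 + 245135*(-1/69439) = -5649/54559 - 245135/69439 = -13766581376/3788522401 ≈ -3.6338)
d = 178084
(-85382 - v(-381))/o + d/197057 = (-85382 - (-1 - 381))/(-13766581376/3788522401) + 178084/197057 = (-85382 - 1*(-382))*(-3788522401/13766581376) + 178084*(1/197057) = (-85382 + 382)*(-3788522401/13766581376) + 178084/197057 = -85000*(-3788522401/13766581376) + 178084/197057 = 40253050510625/1720822672 + 178084/197057 = 7932451825456951073/339100153276304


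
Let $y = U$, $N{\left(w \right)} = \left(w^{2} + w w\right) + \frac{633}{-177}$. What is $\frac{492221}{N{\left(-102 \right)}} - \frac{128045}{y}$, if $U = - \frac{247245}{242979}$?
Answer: $\frac{2546416593773594}{20232239663} \approx 1.2586 \cdot 10^{5}$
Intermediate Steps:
$N{\left(w \right)} = - \frac{211}{59} + 2 w^{2}$ ($N{\left(w \right)} = \left(w^{2} + w^{2}\right) + 633 \left(- \frac{1}{177}\right) = 2 w^{2} - \frac{211}{59} = - \frac{211}{59} + 2 w^{2}$)
$U = - \frac{82415}{80993}$ ($U = \left(-247245\right) \frac{1}{242979} = - \frac{82415}{80993} \approx -1.0176$)
$y = - \frac{82415}{80993} \approx -1.0176$
$\frac{492221}{N{\left(-102 \right)}} - \frac{128045}{y} = \frac{492221}{- \frac{211}{59} + 2 \left(-102\right)^{2}} - \frac{128045}{- \frac{82415}{80993}} = \frac{492221}{- \frac{211}{59} + 2 \cdot 10404} - - \frac{2074149737}{16483} = \frac{492221}{- \frac{211}{59} + 20808} + \frac{2074149737}{16483} = \frac{492221}{\frac{1227461}{59}} + \frac{2074149737}{16483} = 492221 \cdot \frac{59}{1227461} + \frac{2074149737}{16483} = \frac{29041039}{1227461} + \frac{2074149737}{16483} = \frac{2546416593773594}{20232239663}$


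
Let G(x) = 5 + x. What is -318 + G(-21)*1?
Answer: -334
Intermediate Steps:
-318 + G(-21)*1 = -318 + (5 - 21)*1 = -318 - 16*1 = -318 - 16 = -334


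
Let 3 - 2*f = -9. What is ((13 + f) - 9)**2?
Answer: 100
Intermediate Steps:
f = 6 (f = 3/2 - 1/2*(-9) = 3/2 + 9/2 = 6)
((13 + f) - 9)**2 = ((13 + 6) - 9)**2 = (19 - 9)**2 = 10**2 = 100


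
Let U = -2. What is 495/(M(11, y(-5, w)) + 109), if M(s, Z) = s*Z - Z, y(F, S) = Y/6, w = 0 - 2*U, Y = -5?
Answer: 1485/302 ≈ 4.9172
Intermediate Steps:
w = 4 (w = 0 - 2*(-2) = 0 + 4 = 4)
y(F, S) = -5/6
M(s, Z) = -Z + Z*s (M(s, Z) = Z*s - Z = -Z + Z*s)
495/(M(11, y(-5, w)) + 109) = 495/(-5*(-1 + 11)/6 + 109) = 495/(-5/6*10 + 109) = 495/(-25/3 + 109) = 495/(302/3) = (3/302)*495 = 1485/302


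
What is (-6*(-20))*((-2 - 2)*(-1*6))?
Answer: 2880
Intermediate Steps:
(-6*(-20))*((-2 - 2)*(-1*6)) = 120*(-4*(-6)) = 120*24 = 2880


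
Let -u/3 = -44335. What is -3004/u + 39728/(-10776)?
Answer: -73838802/19906415 ≈ -3.7093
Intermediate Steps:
u = 133005 (u = -3*(-44335) = 133005)
-3004/u + 39728/(-10776) = -3004/133005 + 39728/(-10776) = -3004*1/133005 + 39728*(-1/10776) = -3004/133005 - 4966/1347 = -73838802/19906415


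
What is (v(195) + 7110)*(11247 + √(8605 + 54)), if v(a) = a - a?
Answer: 79966170 + 7110*√8659 ≈ 8.0628e+7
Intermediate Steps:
v(a) = 0
(v(195) + 7110)*(11247 + √(8605 + 54)) = (0 + 7110)*(11247 + √(8605 + 54)) = 7110*(11247 + √8659) = 79966170 + 7110*√8659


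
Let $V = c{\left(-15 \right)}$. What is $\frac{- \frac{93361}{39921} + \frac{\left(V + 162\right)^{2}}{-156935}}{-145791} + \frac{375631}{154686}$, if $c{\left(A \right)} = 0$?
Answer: $\frac{16337934246408488429}{6727963902859040310} \approx 2.4284$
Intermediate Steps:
$V = 0$
$\frac{- \frac{93361}{39921} + \frac{\left(V + 162\right)^{2}}{-156935}}{-145791} + \frac{375631}{154686} = \frac{- \frac{93361}{39921} + \frac{\left(0 + 162\right)^{2}}{-156935}}{-145791} + \frac{375631}{154686} = \left(\left(-93361\right) \frac{1}{39921} + 162^{2} \left(- \frac{1}{156935}\right)\right) \left(- \frac{1}{145791}\right) + 375631 \cdot \frac{1}{154686} = \left(- \frac{93361}{39921} + 26244 \left(- \frac{1}{156935}\right)\right) \left(- \frac{1}{145791}\right) + \frac{375631}{154686} = \left(- \frac{93361}{39921} - \frac{26244}{156935}\right) \left(- \frac{1}{145791}\right) + \frac{375631}{154686} = \left(- \frac{15699295259}{6265002135}\right) \left(- \frac{1}{145791}\right) + \frac{375631}{154686} = \frac{15699295259}{913380926263785} + \frac{375631}{154686} = \frac{16337934246408488429}{6727963902859040310}$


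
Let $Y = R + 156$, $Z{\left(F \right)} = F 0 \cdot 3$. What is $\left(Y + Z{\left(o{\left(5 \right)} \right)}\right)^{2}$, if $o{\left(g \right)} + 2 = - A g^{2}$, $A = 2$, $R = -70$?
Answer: $7396$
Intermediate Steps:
$o{\left(g \right)} = -2 - 2 g^{2}$ ($o{\left(g \right)} = -2 + \left(-1\right) 2 g^{2} = -2 - 2 g^{2}$)
$Z{\left(F \right)} = 0$ ($Z{\left(F \right)} = 0 \cdot 3 = 0$)
$Y = 86$ ($Y = -70 + 156 = 86$)
$\left(Y + Z{\left(o{\left(5 \right)} \right)}\right)^{2} = \left(86 + 0\right)^{2} = 86^{2} = 7396$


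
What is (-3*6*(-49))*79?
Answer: 69678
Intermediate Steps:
(-3*6*(-49))*79 = -18*(-49)*79 = 882*79 = 69678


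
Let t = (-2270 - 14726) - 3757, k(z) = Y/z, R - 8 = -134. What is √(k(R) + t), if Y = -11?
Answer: I*√36608138/42 ≈ 144.06*I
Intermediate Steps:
R = -126 (R = 8 - 134 = -126)
k(z) = -11/z
t = -20753 (t = -16996 - 3757 = -20753)
√(k(R) + t) = √(-11/(-126) - 20753) = √(-11*(-1/126) - 20753) = √(11/126 - 20753) = √(-2614867/126) = I*√36608138/42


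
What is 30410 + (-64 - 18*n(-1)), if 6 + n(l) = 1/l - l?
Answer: 30454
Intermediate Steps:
n(l) = -6 + 1/l - l (n(l) = -6 + (1/l - l) = -6 + 1/l - l)
30410 + (-64 - 18*n(-1)) = 30410 + (-64 - 18*(-6 + 1/(-1) - 1*(-1))) = 30410 + (-64 - 18*(-6 - 1 + 1)) = 30410 + (-64 - 18*(-6)) = 30410 + (-64 + 108) = 30410 + 44 = 30454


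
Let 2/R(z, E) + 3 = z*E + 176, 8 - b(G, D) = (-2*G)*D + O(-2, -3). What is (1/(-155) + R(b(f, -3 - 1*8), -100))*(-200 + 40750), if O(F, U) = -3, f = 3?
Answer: -1403030/5673 ≈ -247.32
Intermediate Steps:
b(G, D) = 11 + 2*D*G (b(G, D) = 8 - ((-2*G)*D - 3) = 8 - (-2*D*G - 3) = 8 - (-3 - 2*D*G) = 8 + (3 + 2*D*G) = 11 + 2*D*G)
R(z, E) = 2/(173 + E*z) (R(z, E) = 2/(-3 + (z*E + 176)) = 2/(-3 + (E*z + 176)) = 2/(-3 + (176 + E*z)) = 2/(173 + E*z))
(1/(-155) + R(b(f, -3 - 1*8), -100))*(-200 + 40750) = (1/(-155) + 2/(173 - 100*(11 + 2*(-3 - 1*8)*3)))*(-200 + 40750) = (-1/155 + 2/(173 - 100*(11 + 2*(-3 - 8)*3)))*40550 = (-1/155 + 2/(173 - 100*(11 + 2*(-11)*3)))*40550 = (-1/155 + 2/(173 - 100*(11 - 66)))*40550 = (-1/155 + 2/(173 - 100*(-55)))*40550 = (-1/155 + 2/(173 + 5500))*40550 = (-1/155 + 2/5673)*40550 = -173/28365*40550 = -1403030/5673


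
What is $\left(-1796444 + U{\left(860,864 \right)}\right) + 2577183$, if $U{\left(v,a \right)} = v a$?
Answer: $1523779$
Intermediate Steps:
$U{\left(v,a \right)} = a v$
$\left(-1796444 + U{\left(860,864 \right)}\right) + 2577183 = \left(-1796444 + 864 \cdot 860\right) + 2577183 = \left(-1796444 + 743040\right) + 2577183 = -1053404 + 2577183 = 1523779$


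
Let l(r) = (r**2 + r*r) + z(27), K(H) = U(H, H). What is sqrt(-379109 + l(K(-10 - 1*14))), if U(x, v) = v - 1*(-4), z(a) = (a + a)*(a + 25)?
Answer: I*sqrt(375501) ≈ 612.78*I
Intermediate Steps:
z(a) = 2*a*(25 + a) (z(a) = (2*a)*(25 + a) = 2*a*(25 + a))
U(x, v) = 4 + v (U(x, v) = v + 4 = 4 + v)
K(H) = 4 + H
l(r) = 2808 + 2*r**2 (l(r) = (r**2 + r*r) + 2*27*(25 + 27) = (r**2 + r**2) + 2*27*52 = 2*r**2 + 2808 = 2808 + 2*r**2)
sqrt(-379109 + l(K(-10 - 1*14))) = sqrt(-379109 + (2808 + 2*(4 + (-10 - 1*14))**2)) = sqrt(-379109 + (2808 + 2*(4 + (-10 - 14))**2)) = sqrt(-379109 + (2808 + 2*(4 - 24)**2)) = sqrt(-379109 + (2808 + 2*(-20)**2)) = sqrt(-379109 + (2808 + 2*400)) = sqrt(-379109 + (2808 + 800)) = sqrt(-379109 + 3608) = sqrt(-375501) = I*sqrt(375501)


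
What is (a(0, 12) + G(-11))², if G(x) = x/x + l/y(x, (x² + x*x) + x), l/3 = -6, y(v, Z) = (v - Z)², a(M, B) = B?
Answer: 144899751649/857435524 ≈ 168.99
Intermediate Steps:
l = -18 (l = 3*(-6) = -18)
G(x) = 1 - 9/(2*x⁴) (G(x) = x/x - 18/(((x² + x*x) + x) - x)² = 1 - 18/(((x² + x²) + x) - x)² = 1 - 18/((2*x² + x) - x)² = 1 - 18/((x + 2*x²) - x)² = 1 - 18*1/(4*x⁴) = 1 - 9/(2*x⁴))
(a(0, 12) + G(-11))² = (12 + (1 - 9/2/(-11)⁴))² = (12 + (1 - 9/2*1/14641))² = (12 + (1 - 9/29282))² = (12 + 29273/29282)² = (380657/29282)² = 144899751649/857435524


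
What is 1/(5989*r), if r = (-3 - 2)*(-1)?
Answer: 1/29945 ≈ 3.3395e-5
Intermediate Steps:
r = 5 (r = -5*(-1) = 5)
1/(5989*r) = 1/(5989*5) = 1/29945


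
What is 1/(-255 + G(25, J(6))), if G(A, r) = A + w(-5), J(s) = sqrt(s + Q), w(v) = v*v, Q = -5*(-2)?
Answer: -1/205 ≈ -0.0048781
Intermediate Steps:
Q = 10
w(v) = v**2
J(s) = sqrt(10 + s) (J(s) = sqrt(s + 10) = sqrt(10 + s))
G(A, r) = 25 + A (G(A, r) = A + (-5)**2 = A + 25 = 25 + A)
1/(-255 + G(25, J(6))) = 1/(-255 + (25 + 25)) = 1/(-255 + 50) = 1/(-205) = -1/205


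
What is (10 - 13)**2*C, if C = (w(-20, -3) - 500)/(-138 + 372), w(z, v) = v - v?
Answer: -250/13 ≈ -19.231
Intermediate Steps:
w(z, v) = 0
C = -250/117 (C = (0 - 500)/(-138 + 372) = -500/234 = -500*1/234 = -250/117 ≈ -2.1368)
(10 - 13)**2*C = (10 - 13)**2*(-250/117) = (-3)**2*(-250/117) = 9*(-250/117) = -250/13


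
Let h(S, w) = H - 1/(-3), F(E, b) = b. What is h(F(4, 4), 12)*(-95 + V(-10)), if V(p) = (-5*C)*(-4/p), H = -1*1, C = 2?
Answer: 66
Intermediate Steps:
H = -1
V(p) = 40/p (V(p) = (-5*2)*(-4/p) = -(-40)/p = 40/p)
h(S, w) = -2/3 (h(S, w) = -1 - 1/(-3) = -1 - 1*(-1/3) = -1 + 1/3 = -2/3)
h(F(4, 4), 12)*(-95 + V(-10)) = -2*(-95 + 40/(-10))/3 = -2*(-95 + 40*(-1/10))/3 = -2*(-95 - 4)/3 = -2/3*(-99) = 66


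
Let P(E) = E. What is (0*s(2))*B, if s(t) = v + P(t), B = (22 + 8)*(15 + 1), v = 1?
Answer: 0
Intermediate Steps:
B = 480 (B = 30*16 = 480)
s(t) = 1 + t
(0*s(2))*B = (0*(1 + 2))*480 = (0*3)*480 = 0*480 = 0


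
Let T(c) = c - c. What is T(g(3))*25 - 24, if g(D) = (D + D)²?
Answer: -24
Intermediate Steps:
g(D) = 4*D² (g(D) = (2*D)² = 4*D²)
T(c) = 0
T(g(3))*25 - 24 = 0*25 - 24 = 0 - 24 = -24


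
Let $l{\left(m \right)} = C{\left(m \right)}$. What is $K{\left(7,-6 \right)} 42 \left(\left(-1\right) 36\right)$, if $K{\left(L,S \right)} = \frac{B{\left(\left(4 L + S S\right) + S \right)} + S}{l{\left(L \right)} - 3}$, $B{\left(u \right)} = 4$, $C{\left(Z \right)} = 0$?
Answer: $-1008$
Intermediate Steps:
$l{\left(m \right)} = 0$
$K{\left(L,S \right)} = - \frac{4}{3} - \frac{S}{3}$ ($K{\left(L,S \right)} = \frac{4 + S}{0 - 3} = \frac{4 + S}{-3} = \left(4 + S\right) \left(- \frac{1}{3}\right) = - \frac{4}{3} - \frac{S}{3}$)
$K{\left(7,-6 \right)} 42 \left(\left(-1\right) 36\right) = \left(- \frac{4}{3} - -2\right) 42 \left(\left(-1\right) 36\right) = \left(- \frac{4}{3} + 2\right) 42 \left(-36\right) = \frac{2}{3} \cdot 42 \left(-36\right) = 28 \left(-36\right) = -1008$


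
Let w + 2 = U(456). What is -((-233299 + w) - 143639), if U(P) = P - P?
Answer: 376940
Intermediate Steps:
U(P) = 0
w = -2 (w = -2 + 0 = -2)
-((-233299 + w) - 143639) = -((-233299 - 2) - 143639) = -(-233301 - 143639) = -1*(-376940) = 376940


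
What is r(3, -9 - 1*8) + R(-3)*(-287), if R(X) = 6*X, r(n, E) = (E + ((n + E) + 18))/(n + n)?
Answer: 30983/6 ≈ 5163.8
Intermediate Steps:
r(n, E) = (18 + n + 2*E)/(2*n) (r(n, E) = (E + ((E + n) + 18))/((2*n)) = (E + (18 + E + n))*(1/(2*n)) = (18 + n + 2*E)*(1/(2*n)) = (18 + n + 2*E)/(2*n))
r(3, -9 - 1*8) + R(-3)*(-287) = (9 + (-9 - 1*8) + (½)*3)/3 + (6*(-3))*(-287) = (9 + (-9 - 8) + 3/2)/3 - 18*(-287) = (9 - 17 + 3/2)/3 + 5166 = (⅓)*(-13/2) + 5166 = -13/6 + 5166 = 30983/6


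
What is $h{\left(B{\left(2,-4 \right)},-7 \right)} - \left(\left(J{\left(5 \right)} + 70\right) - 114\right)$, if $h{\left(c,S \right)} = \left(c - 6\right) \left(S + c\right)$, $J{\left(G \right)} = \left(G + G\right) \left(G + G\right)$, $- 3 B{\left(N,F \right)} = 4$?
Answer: $\frac{46}{9} \approx 5.1111$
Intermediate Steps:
$B{\left(N,F \right)} = - \frac{4}{3}$ ($B{\left(N,F \right)} = \left(- \frac{1}{3}\right) 4 = - \frac{4}{3}$)
$J{\left(G \right)} = 4 G^{2}$ ($J{\left(G \right)} = 2 G 2 G = 4 G^{2}$)
$h{\left(c,S \right)} = \left(-6 + c\right) \left(S + c\right)$
$h{\left(B{\left(2,-4 \right)},-7 \right)} - \left(\left(J{\left(5 \right)} + 70\right) - 114\right) = \left(\left(- \frac{4}{3}\right)^{2} - -42 - -8 - - \frac{28}{3}\right) - \left(\left(4 \cdot 5^{2} + 70\right) - 114\right) = \left(\frac{16}{9} + 42 + 8 + \frac{28}{3}\right) - \left(\left(4 \cdot 25 + 70\right) - 114\right) = \frac{550}{9} - \left(\left(100 + 70\right) - 114\right) = \frac{550}{9} - \left(170 - 114\right) = \frac{550}{9} - 56 = \frac{46}{9}$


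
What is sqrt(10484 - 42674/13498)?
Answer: sqrt(477391723071)/6749 ≈ 102.38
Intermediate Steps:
sqrt(10484 - 42674/13498) = sqrt(10484 - 42674*1/13498) = sqrt(10484 - 21337/6749) = sqrt(70735179/6749) = sqrt(477391723071)/6749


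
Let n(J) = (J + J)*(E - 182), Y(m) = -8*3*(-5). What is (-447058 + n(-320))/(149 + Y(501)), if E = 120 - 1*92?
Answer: -348498/269 ≈ -1295.5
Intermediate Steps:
Y(m) = 120 (Y(m) = -24*(-5) = 120)
E = 28 (E = 120 - 92 = 28)
n(J) = -308*J (n(J) = (J + J)*(28 - 182) = (2*J)*(-154) = -308*J)
(-447058 + n(-320))/(149 + Y(501)) = (-447058 - 308*(-320))/(149 + 120) = (-447058 + 98560)/269 = -348498*1/269 = -348498/269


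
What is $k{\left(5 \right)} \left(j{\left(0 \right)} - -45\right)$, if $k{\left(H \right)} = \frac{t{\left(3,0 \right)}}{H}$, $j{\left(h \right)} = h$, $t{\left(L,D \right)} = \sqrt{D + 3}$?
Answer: $9 \sqrt{3} \approx 15.588$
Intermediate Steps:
$t{\left(L,D \right)} = \sqrt{3 + D}$
$k{\left(H \right)} = \frac{\sqrt{3}}{H}$ ($k{\left(H \right)} = \frac{\sqrt{3 + 0}}{H} = \frac{\sqrt{3}}{H}$)
$k{\left(5 \right)} \left(j{\left(0 \right)} - -45\right) = \frac{\sqrt{3}}{5} \left(0 - -45\right) = \sqrt{3} \cdot \frac{1}{5} \left(0 + 45\right) = \frac{\sqrt{3}}{5} \cdot 45 = 9 \sqrt{3}$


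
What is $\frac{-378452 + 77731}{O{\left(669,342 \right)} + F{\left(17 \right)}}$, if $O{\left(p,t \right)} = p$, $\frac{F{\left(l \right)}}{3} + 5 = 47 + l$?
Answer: $- \frac{300721}{846} \approx -355.46$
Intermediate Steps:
$F{\left(l \right)} = 126 + 3 l$ ($F{\left(l \right)} = -15 + 3 \left(47 + l\right) = -15 + \left(141 + 3 l\right) = 126 + 3 l$)
$\frac{-378452 + 77731}{O{\left(669,342 \right)} + F{\left(17 \right)}} = \frac{-378452 + 77731}{669 + \left(126 + 3 \cdot 17\right)} = - \frac{300721}{669 + \left(126 + 51\right)} = - \frac{300721}{669 + 177} = - \frac{300721}{846}$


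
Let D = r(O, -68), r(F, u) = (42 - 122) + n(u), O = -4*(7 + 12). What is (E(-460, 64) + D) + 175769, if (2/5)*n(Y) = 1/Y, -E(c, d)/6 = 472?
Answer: 23508547/136 ≈ 1.7286e+5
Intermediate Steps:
E(c, d) = -2832 (E(c, d) = -6*472 = -2832)
O = -76 (O = -4*19 = -76)
n(Y) = 5/(2*Y)
r(F, u) = -80 + 5/(2*u) (r(F, u) = (42 - 122) + 5/(2*u) = -80 + 5/(2*u))
D = -10885/136 (D = -80 + (5/2)/(-68) = -80 + (5/2)*(-1/68) = -80 - 5/136 = -10885/136 ≈ -80.037)
(E(-460, 64) + D) + 175769 = (-2832 - 10885/136) + 175769 = -396037/136 + 175769 = 23508547/136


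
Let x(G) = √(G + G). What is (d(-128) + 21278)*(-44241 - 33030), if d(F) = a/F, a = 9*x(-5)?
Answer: -1644172338 + 695439*I*√10/128 ≈ -1.6442e+9 + 17181.0*I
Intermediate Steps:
x(G) = √2*√G (x(G) = √(2*G) = √2*√G)
a = 9*I*√10 (a = 9*(√2*√(-5)) = 9*(√2*(I*√5)) = 9*(I*√10) = 9*I*√10 ≈ 28.461*I)
d(F) = 9*I*√10/F (d(F) = (9*I*√10)/F = 9*I*√10/F)
(d(-128) + 21278)*(-44241 - 33030) = (9*I*√10/(-128) + 21278)*(-44241 - 33030) = (9*I*√10*(-1/128) + 21278)*(-77271) = (-9*I*√10/128 + 21278)*(-77271) = (21278 - 9*I*√10/128)*(-77271) = -1644172338 + 695439*I*√10/128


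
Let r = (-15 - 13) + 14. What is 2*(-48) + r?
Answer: -110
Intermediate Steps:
r = -14 (r = -28 + 14 = -14)
2*(-48) + r = 2*(-48) - 14 = -96 - 14 = -110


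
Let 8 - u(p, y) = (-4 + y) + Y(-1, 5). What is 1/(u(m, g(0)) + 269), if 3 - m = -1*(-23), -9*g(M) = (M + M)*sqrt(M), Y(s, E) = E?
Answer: 1/276 ≈ 0.0036232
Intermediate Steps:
g(M) = -2*M**(3/2)/9 (g(M) = -(M + M)*sqrt(M)/9 = -2*M*sqrt(M)/9 = -2*M**(3/2)/9)
m = -20 (m = 3 - (-1)*(-23) = 3 - 1*23 = 3 - 23 = -20)
u(p, y) = 7 - y (u(p, y) = 8 - ((-4 + y) + 5) = 8 - (1 + y) = 8 + (-1 - y) = 7 - y)
1/(u(m, g(0)) + 269) = 1/((7 - (-2)*0**(3/2)/9) + 269) = 1/((7 - (-2)*0/9) + 269) = 1/((7 - 1*0) + 269) = 1/((7 + 0) + 269) = 1/(7 + 269) = 1/276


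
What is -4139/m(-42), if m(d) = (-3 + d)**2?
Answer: -4139/2025 ≈ -2.0439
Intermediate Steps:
-4139/m(-42) = -4139/(-3 - 42)**2 = -4139/((-45)**2) = -4139/2025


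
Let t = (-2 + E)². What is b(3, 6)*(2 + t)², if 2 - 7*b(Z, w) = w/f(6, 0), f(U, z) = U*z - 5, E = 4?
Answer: 576/35 ≈ 16.457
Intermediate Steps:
t = 4 (t = (-2 + 4)² = 2² = 4)
f(U, z) = -5 + U*z
b(Z, w) = 2/7 + w/35 (b(Z, w) = 2/7 - w/(7*(-5 + 6*0)) = 2/7 - w/(7*(-5 + 0)) = 2/7 - w/(7*(-5)) = 2/7 - w*(-1)/(7*5) = 2/7 - (-1)*w/35 = 2/7 + w/35)
b(3, 6)*(2 + t)² = (2/7 + (1/35)*6)*(2 + 4)² = (2/7 + 6/35)*6² = (16/35)*36 = 576/35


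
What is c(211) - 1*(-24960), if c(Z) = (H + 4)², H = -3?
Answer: 24961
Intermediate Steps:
c(Z) = 1 (c(Z) = (-3 + 4)² = 1² = 1)
c(211) - 1*(-24960) = 1 - 1*(-24960) = 1 + 24960 = 24961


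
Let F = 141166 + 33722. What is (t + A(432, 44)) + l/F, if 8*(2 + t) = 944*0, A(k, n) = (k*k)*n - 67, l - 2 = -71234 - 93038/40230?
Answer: 28886607960952241/3517872120 ≈ 8.2114e+6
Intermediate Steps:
F = 174888
l = -1432878199/20115 (l = 2 + (-71234 - 93038/40230) = 2 + (-71234 - 1*46519/20115) = 2 + (-71234 - 46519/20115) = 2 - 1432918429/20115 = -1432878199/20115 ≈ -71234.)
A(k, n) = -67 + n*k**2 (A(k, n) = k**2*n - 67 = n*k**2 - 67 = -67 + n*k**2)
t = -2 (t = -2 + (944*0)/8 = -2 + (1/8)*0 = -2 + 0 = -2)
(t + A(432, 44)) + l/F = (-2 + (-67 + 44*432**2)) - 1432878199/20115/174888 = (-2 + (-67 + 44*186624)) - 1432878199/20115*1/174888 = (-2 + (-67 + 8211456)) - 1432878199/3517872120 = (-2 + 8211389) - 1432878199/3517872120 = 8211387 - 1432878199/3517872120 = 28886607960952241/3517872120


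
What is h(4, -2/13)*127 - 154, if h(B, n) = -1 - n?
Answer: -3399/13 ≈ -261.46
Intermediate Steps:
h(4, -2/13)*127 - 154 = (-1 - (-2)/13)*127 - 154 = (-1 - 1*(-2/13))*127 - 154 = (-1 + 2/13)*127 - 154 = -11/13*127 - 154 = -1397/13 - 154 = -3399/13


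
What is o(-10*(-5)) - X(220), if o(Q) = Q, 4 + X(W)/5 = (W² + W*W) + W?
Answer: -485030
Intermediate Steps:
X(W) = -20 + 5*W + 10*W² (X(W) = -20 + 5*((W² + W*W) + W) = -20 + 5*((W² + W²) + W) = -20 + 5*(2*W² + W) = -20 + 5*(W + 2*W²) = -20 + (5*W + 10*W²) = -20 + 5*W + 10*W²)
o(-10*(-5)) - X(220) = -10*(-5) - (-20 + 5*220 + 10*220²) = 50 - (-20 + 1100 + 10*48400) = 50 - (-20 + 1100 + 484000) = 50 - 1*485080 = 50 - 485080 = -485030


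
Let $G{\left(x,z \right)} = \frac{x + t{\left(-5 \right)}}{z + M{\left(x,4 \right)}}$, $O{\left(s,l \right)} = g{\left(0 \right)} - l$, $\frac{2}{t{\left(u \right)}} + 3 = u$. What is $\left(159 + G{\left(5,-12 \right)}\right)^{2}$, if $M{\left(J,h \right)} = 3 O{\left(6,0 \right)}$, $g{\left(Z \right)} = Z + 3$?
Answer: $\frac{3568321}{144} \approx 24780.0$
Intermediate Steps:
$g{\left(Z \right)} = 3 + Z$
$t{\left(u \right)} = \frac{2}{-3 + u}$
$O{\left(s,l \right)} = 3 - l$ ($O{\left(s,l \right)} = \left(3 + 0\right) - l = 3 - l$)
$M{\left(J,h \right)} = 9$ ($M{\left(J,h \right)} = 3 \left(3 - 0\right) = 3 \left(3 + 0\right) = 3 \cdot 3 = 9$)
$G{\left(x,z \right)} = \frac{- \frac{1}{4} + x}{9 + z}$ ($G{\left(x,z \right)} = \frac{x + \frac{2}{-3 - 5}}{z + 9} = \frac{x + \frac{2}{-8}}{9 + z} = \frac{x + 2 \left(- \frac{1}{8}\right)}{9 + z} = \frac{x - \frac{1}{4}}{9 + z} = \frac{- \frac{1}{4} + x}{9 + z}$)
$\left(159 + G{\left(5,-12 \right)}\right)^{2} = \left(159 + \frac{- \frac{1}{4} + 5}{9 - 12}\right)^{2} = \left(159 + \frac{1}{-3} \cdot \frac{19}{4}\right)^{2} = \left(159 - \frac{19}{12}\right)^{2} = \left(\frac{1889}{12}\right)^{2} = \frac{3568321}{144}$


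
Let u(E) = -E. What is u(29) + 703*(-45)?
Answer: -31664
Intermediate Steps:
u(29) + 703*(-45) = -1*29 + 703*(-45) = -29 - 31635 = -31664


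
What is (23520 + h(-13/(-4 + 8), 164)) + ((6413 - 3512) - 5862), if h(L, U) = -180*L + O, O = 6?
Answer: 21150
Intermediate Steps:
h(L, U) = 6 - 180*L (h(L, U) = -180*L + 6 = 6 - 180*L)
(23520 + h(-13/(-4 + 8), 164)) + ((6413 - 3512) - 5862) = (23520 + (6 - 180*(-13)/(-4 + 8))) + ((6413 - 3512) - 5862) = (23520 + (6 - 180*(-13)/4)) + (2901 - 5862) = (23520 + (6 - 45*(-13))) - 2961 = (23520 + (6 - 180*(-13/4))) - 2961 = (23520 + (6 + 585)) - 2961 = (23520 + 591) - 2961 = 24111 - 2961 = 21150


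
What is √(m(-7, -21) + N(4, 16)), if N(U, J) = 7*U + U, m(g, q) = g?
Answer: 5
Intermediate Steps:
N(U, J) = 8*U
√(m(-7, -21) + N(4, 16)) = √(-7 + 8*4) = √(-7 + 32) = √25 = 5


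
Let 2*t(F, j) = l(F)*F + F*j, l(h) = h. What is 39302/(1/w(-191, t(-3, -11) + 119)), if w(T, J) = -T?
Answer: 7506682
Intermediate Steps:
t(F, j) = F²/2 + F*j/2 (t(F, j) = (F*F + F*j)/2 = (F² + F*j)/2 = F²/2 + F*j/2)
39302/(1/w(-191, t(-3, -11) + 119)) = 39302/(1/(-1*(-191))) = 39302/(1/191) = 39302*191 = 7506682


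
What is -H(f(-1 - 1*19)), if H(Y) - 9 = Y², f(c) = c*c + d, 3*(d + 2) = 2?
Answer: -1430497/9 ≈ -1.5894e+5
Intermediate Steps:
d = -4/3 (d = -2 + (⅓)*2 = -2 + ⅔ = -4/3 ≈ -1.3333)
f(c) = -4/3 + c² (f(c) = c*c - 4/3 = c² - 4/3 = -4/3 + c²)
H(Y) = 9 + Y²
-H(f(-1 - 1*19)) = -(9 + (-4/3 + (-1 - 1*19)²)²) = -(9 + (-4/3 + (-1 - 19)²)²) = -(9 + (-4/3 + (-20)²)²) = -(9 + (-4/3 + 400)²) = -(9 + (1196/3)²) = -(9 + 1430416/9) = -1*1430497/9 = -1430497/9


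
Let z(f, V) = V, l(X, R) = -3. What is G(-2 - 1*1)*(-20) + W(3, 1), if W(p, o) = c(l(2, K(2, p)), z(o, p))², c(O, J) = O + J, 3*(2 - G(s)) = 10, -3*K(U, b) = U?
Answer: 80/3 ≈ 26.667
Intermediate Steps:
K(U, b) = -U/3
G(s) = -4/3 (G(s) = 2 - ⅓*10 = 2 - 10/3 = -4/3)
c(O, J) = J + O
W(p, o) = (-3 + p)² (W(p, o) = (p - 3)² = (-3 + p)²)
G(-2 - 1*1)*(-20) + W(3, 1) = -4/3*(-20) + (-3 + 3)² = 80/3 + 0² = 80/3 + 0 = 80/3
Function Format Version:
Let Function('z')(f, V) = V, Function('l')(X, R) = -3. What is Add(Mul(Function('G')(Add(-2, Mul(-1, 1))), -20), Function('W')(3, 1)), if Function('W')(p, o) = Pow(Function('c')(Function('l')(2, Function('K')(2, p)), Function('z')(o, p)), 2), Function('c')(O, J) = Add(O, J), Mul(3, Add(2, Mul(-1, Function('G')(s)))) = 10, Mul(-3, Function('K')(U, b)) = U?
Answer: Rational(80, 3) ≈ 26.667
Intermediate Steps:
Function('K')(U, b) = Mul(Rational(-1, 3), U)
Function('G')(s) = Rational(-4, 3) (Function('G')(s) = Add(2, Mul(Rational(-1, 3), 10)) = Add(2, Rational(-10, 3)) = Rational(-4, 3))
Function('c')(O, J) = Add(J, O)
Function('W')(p, o) = Pow(Add(-3, p), 2) (Function('W')(p, o) = Pow(Add(p, -3), 2) = Pow(Add(-3, p), 2))
Add(Mul(Function('G')(Add(-2, Mul(-1, 1))), -20), Function('W')(3, 1)) = Add(Mul(Rational(-4, 3), -20), Pow(Add(-3, 3), 2)) = Add(Rational(80, 3), Pow(0, 2)) = Add(Rational(80, 3), 0) = Rational(80, 3)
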